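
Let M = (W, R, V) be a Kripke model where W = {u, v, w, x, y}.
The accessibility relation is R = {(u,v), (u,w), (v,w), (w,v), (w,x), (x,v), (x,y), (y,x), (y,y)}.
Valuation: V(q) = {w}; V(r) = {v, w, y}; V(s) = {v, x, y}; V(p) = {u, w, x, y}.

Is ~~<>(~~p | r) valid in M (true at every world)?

Recall that <>ψ holds at a world iff ψ holds at some accessible world.
Let φ = ~~<>(~~p | r). Evaluate φ at each world:
  u (successors {v, w}): φ is true.
  v (successors {w}): φ is true.
  w (successors {v, x}): φ is true.
  x (successors {v, y}): φ is true.
  y (successors {x, y}): φ is true.
For instance, at u:
  At u: ~<>(~~p | r) is false, so ~~<>(~~p | r) is true.
    At u: <>(~~p | r) is true, so ~<>(~~p | r) is false.
      At u: <>(~~p | r) requires ~~p | r at some successor in {v, w}.
        ~~p | r holds at v, so <>(~~p | r) is true at u.

Yes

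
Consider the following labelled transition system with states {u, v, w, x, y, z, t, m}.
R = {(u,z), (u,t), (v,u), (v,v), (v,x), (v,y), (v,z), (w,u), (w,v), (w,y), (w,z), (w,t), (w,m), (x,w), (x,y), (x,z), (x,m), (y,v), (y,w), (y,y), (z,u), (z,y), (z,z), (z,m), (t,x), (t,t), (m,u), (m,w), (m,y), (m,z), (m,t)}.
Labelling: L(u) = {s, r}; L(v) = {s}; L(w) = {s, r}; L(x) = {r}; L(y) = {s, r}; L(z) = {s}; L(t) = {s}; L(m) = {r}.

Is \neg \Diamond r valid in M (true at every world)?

No

Recall that \Diamond ψ holds at a world iff ψ holds at some accessible world.
Let φ = \neg \Diamond r. Evaluate φ at each world:
  u (successors {z, t}): φ is true.
  v (successors {u, v, x, y, z}): φ is false.
  w (successors {u, v, y, z, t, m}): φ is false.
  x (successors {w, y, z, m}): φ is false.
  y (successors {v, w, y}): φ is false.
  z (successors {u, y, z, m}): φ is false.
  t (successors {x, t}): φ is false.
  m (successors {u, w, y, z, t}): φ is false.
Detail at v (counterexample):
  At v: \Diamond r is true, so \neg \Diamond r is false.
    At v: \Diamond r requires r at some successor in {u, v, x, y, z}.
      r holds at u, so \Diamond r is true at v.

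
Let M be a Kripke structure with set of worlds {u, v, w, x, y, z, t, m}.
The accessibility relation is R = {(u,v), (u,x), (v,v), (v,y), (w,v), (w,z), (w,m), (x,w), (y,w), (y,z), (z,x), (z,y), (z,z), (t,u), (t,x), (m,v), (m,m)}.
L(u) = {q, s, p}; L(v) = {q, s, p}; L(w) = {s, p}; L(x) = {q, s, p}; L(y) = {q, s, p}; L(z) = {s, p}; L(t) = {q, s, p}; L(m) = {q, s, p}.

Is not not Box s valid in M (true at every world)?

Let φ = not not Box s. Evaluate φ at each world:
  u (successors {v, x}): φ is true.
  v (successors {v, y}): φ is true.
  w (successors {v, z, m}): φ is true.
  x (successors {w}): φ is true.
  y (successors {w, z}): φ is true.
  z (successors {x, y, z}): φ is true.
  t (successors {u, x}): φ is true.
  m (successors {v, m}): φ is true.
For instance, at z:
  At z: not Box s is false, so not not Box s is true.
    At z: Box s is true, so not Box s is false.
      At z: Box s requires s at every successor {x, y, z}.
        At x: s is true.
        At y: s is true.
        At z: s is true.
      So Box s is true at z.

Yes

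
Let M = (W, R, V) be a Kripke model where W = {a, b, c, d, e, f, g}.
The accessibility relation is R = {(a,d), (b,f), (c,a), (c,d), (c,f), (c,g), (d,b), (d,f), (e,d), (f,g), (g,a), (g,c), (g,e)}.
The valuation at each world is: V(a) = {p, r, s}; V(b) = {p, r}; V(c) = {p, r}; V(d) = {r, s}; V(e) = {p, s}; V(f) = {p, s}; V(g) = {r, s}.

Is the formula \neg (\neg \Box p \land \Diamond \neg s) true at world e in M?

Yes

At e: \neg \Box p \land \Diamond \neg s is false, so \neg (\neg \Box p \land \Diamond \neg s) is true.
  At e: \neg \Box p is true, \Diamond \neg s is false, so \neg \Box p \land \Diamond \neg s is false.
    At e: \Box p is false, so \neg \Box p is true.
      At e: \Box p requires p at every successor {d}.
        p fails at d, so \Box p is false at e.
    At e: \Diamond \neg s requires \neg s at some successor in {d}.
      At d: \neg s is false.
    So \Diamond \neg s is false at e.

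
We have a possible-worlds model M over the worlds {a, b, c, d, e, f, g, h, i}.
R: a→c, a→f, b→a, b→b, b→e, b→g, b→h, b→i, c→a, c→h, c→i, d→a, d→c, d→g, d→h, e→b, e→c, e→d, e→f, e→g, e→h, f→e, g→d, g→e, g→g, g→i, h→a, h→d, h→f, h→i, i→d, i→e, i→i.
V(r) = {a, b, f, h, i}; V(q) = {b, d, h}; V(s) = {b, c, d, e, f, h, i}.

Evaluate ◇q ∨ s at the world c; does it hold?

Yes

At c: ◇q is true, s is true, so ◇q ∨ s is true.
  At c: ◇q requires q at some successor in {a, h, i}.
    q holds at h, so ◇q is true at c.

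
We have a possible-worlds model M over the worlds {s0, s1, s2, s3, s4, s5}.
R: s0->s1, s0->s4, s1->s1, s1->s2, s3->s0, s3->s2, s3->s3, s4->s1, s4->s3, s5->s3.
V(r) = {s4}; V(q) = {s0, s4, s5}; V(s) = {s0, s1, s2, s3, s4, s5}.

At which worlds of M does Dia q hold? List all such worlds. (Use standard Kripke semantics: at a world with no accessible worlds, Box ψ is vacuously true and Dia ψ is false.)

Let φ = Dia q. Evaluate φ at each world:
  s0 (successors {s1, s4}): φ is true.
  s1 (successors {s1, s2}): φ is false.
  s2 (successors ∅): φ is false.
  s3 (successors {s0, s2, s3}): φ is true.
  s4 (successors {s1, s3}): φ is false.
  s5 (successors {s3}): φ is false.
For instance, at s0:
  At s0: Dia q requires q at some successor in {s1, s4}.
    q holds at s4, so Dia q is true at s0.
Satisfying worlds: {s0, s3}

s0, s3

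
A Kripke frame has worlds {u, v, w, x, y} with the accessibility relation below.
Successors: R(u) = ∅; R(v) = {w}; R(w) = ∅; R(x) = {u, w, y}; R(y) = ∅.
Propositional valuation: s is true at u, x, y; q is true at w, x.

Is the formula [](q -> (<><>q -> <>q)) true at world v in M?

Yes

At v: [](q -> (<><>q -> <>q)) requires q -> (<><>q -> <>q) at every successor {w}.
    At w: q is true, <><>q -> <>q is true, so q -> (<><>q -> <>q) is true.
      At w: <><>q is false, <>q is false, so <><>q -> <>q is true.
So [](q -> (<><>q -> <>q)) is true at v.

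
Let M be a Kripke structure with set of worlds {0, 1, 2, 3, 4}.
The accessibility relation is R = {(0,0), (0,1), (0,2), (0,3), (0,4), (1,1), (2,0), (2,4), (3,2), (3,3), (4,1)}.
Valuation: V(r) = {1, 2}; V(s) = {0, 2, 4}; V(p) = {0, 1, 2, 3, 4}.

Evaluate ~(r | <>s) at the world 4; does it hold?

Yes

At 4: r | <>s is false, so ~(r | <>s) is true.
  At 4: r is false, <>s is false, so r | <>s is false.
    At 4: <>s requires s at some successor in {1}.
      At 1: s is false.
    So <>s is false at 4.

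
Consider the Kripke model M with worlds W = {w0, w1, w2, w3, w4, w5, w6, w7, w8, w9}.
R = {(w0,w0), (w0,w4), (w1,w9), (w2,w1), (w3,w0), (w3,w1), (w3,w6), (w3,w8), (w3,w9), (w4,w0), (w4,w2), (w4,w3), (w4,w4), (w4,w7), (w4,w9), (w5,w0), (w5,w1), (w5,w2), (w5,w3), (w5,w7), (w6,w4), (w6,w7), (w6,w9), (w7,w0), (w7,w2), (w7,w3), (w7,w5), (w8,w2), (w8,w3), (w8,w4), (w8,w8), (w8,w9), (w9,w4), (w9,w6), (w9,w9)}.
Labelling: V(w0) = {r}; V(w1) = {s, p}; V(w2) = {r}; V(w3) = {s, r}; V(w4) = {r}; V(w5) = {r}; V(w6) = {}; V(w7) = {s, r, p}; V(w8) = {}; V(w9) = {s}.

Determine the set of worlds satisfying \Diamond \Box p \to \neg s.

w0, w1, w2, w3, w4, w5, w6, w8, w9

Recall that \Box ψ holds at a world iff ψ holds at every accessible world, and \Diamond ψ holds iff ψ holds at some accessible world.
Let φ = \Diamond \Box p \to \neg s. Evaluate φ at each world:
  w0 (successors {w0, w4}): φ is true.
  w1 (successors {w9}): φ is true.
  w2 (successors {w1}): φ is true.
  w3 (successors {w0, w1, w6, w8, w9}): φ is true.
  w4 (successors {w0, w2, w3, w4, w7, w9}): φ is true.
  w5 (successors {w0, w1, w2, w3, w7}): φ is true.
  w6 (successors {w4, w7, w9}): φ is true.
  w7 (successors {w0, w2, w3, w5}): φ is false.
  w8 (successors {w2, w3, w4, w8, w9}): φ is true.
  w9 (successors {w4, w6, w9}): φ is true.
For instance, at w4:
  At w4: \Diamond \Box p is true, \neg s is true, so \Diamond \Box p \to \neg s is true.
    At w4: \Diamond \Box p requires \Box p at some successor in {w0, w2, w3, w4, w7, w9}.
      \Box p holds at w2, so \Diamond \Box p is true at w4.
Satisfying worlds: {w0, w1, w2, w3, w4, w5, w6, w8, w9}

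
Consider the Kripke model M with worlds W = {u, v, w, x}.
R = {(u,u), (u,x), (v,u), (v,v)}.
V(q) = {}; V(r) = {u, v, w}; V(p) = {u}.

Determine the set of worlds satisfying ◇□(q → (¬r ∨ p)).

u, v

Let φ = ◇□(q → (¬r ∨ p)). Evaluate φ at each world:
  u (successors {u, x}): φ is true.
  v (successors {u, v}): φ is true.
  w (successors ∅): φ is false.
  x (successors ∅): φ is false.
For instance, at v:
  At v: ◇□(q → (¬r ∨ p)) requires □(q → (¬r ∨ p)) at some successor in {u, v}.
    □(q → (¬r ∨ p)) holds at u, so ◇□(q → (¬r ∨ p)) is true at v.
      At u: □(q → (¬r ∨ p)) requires q → (¬r ∨ p) at every successor {u, x}.
        At u: q → (¬r ∨ p) is true.
        At x: q → (¬r ∨ p) is true.
      So □(q → (¬r ∨ p)) is true at u.
Satisfying worlds: {u, v}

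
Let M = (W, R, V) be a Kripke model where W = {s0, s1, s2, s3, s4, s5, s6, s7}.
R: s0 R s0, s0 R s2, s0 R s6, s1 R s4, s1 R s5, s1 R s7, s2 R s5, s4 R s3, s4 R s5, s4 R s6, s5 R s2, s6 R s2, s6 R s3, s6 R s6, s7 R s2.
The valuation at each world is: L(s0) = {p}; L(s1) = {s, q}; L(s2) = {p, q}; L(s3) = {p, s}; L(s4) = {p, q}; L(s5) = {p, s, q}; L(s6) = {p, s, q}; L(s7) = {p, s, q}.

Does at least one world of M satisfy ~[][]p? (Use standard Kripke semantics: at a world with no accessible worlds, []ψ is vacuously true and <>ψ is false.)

No

Recall that []ψ holds at a world iff ψ holds at every accessible world, and <>ψ holds iff ψ holds at some accessible world.
Let φ = ~[][]p. Evaluate φ at each world:
  s0 (successors {s0, s2, s6}): φ is false.
  s1 (successors {s4, s5, s7}): φ is false.
  s2 (successors {s5}): φ is false.
  s3 (successors ∅): φ is false.
  s4 (successors {s3, s5, s6}): φ is false.
  s5 (successors {s2}): φ is false.
  s6 (successors {s2, s3, s6}): φ is false.
  s7 (successors {s2}): φ is false.
For instance, at s5:
  At s5: [][]p is true, so ~[][]p is false.
    At s5: [][]p requires []p at every successor {s2}.
      At s2: []p is true.
    So [][]p is true at s5.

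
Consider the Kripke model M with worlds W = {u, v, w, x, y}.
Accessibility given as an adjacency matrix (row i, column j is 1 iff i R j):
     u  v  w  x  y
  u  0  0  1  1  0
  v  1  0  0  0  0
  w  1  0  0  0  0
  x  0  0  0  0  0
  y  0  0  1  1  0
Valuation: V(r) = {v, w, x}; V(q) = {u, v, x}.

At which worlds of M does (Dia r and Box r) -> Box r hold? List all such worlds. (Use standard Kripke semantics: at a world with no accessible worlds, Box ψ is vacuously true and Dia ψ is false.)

u, v, w, x, y

Let φ = (Dia r and Box r) -> Box r. Evaluate φ at each world:
  u (successors {w, x}): φ is true.
  v (successors {u}): φ is true.
  w (successors {u}): φ is true.
  x (successors ∅): φ is true.
  y (successors {w, x}): φ is true.
For instance, at u:
  At u: Dia r and Box r is true, Box r is true, so (Dia r and Box r) -> Box r is true.
    At u: Dia r is true, Box r is true, so Dia r and Box r is true.
      At u: Dia r requires r at some successor in {w, x}.
        r holds at w, so Dia r is true at u.
      At u: Box r requires r at every successor {w, x}.
        At w: r is true.
        At x: r is true.
      So Box r is true at u.
    At u: Box r requires r at every successor {w, x}.
      At w: r is true.
      At x: r is true.
    So Box r is true at u.
Satisfying worlds: {u, v, w, x, y}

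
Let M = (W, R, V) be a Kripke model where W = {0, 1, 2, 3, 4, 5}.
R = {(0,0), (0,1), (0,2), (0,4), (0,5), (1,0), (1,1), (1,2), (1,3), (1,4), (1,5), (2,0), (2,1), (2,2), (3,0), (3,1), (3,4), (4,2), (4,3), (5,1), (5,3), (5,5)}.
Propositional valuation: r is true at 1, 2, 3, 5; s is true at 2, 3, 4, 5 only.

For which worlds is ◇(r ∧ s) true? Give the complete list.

Recall that ◇ψ holds at a world iff ψ holds at some accessible world.
Let φ = ◇(r ∧ s). Evaluate φ at each world:
  0 (successors {0, 1, 2, 4, 5}): φ is true.
  1 (successors {0, 1, 2, 3, 4, 5}): φ is true.
  2 (successors {0, 1, 2}): φ is true.
  3 (successors {0, 1, 4}): φ is false.
  4 (successors {2, 3}): φ is true.
  5 (successors {1, 3, 5}): φ is true.
For instance, at 4:
  At 4: ◇(r ∧ s) requires r ∧ s at some successor in {2, 3}.
    r ∧ s holds at 2, so ◇(r ∧ s) is true at 4.
Satisfying worlds: {0, 1, 2, 4, 5}

0, 1, 2, 4, 5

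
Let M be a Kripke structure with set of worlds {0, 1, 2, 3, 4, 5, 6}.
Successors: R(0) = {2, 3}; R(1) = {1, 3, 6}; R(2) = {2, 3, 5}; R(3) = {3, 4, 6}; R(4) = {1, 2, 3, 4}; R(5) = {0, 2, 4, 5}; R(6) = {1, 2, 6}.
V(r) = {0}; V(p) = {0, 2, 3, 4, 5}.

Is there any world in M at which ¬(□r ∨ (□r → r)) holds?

No

Let φ = ¬(□r ∨ (□r → r)). Evaluate φ at each world:
  0 (successors {2, 3}): φ is false.
  1 (successors {1, 3, 6}): φ is false.
  2 (successors {2, 3, 5}): φ is false.
  3 (successors {3, 4, 6}): φ is false.
  4 (successors {1, 2, 3, 4}): φ is false.
  5 (successors {0, 2, 4, 5}): φ is false.
  6 (successors {1, 2, 6}): φ is false.
For instance, at 2:
  At 2: □r ∨ (□r → r) is true, so ¬(□r ∨ (□r → r)) is false.
    At 2: □r is false, □r → r is true, so □r ∨ (□r → r) is true.
      At 2: □r requires r at every successor {2, 3, 5}.
        r fails at 2, so □r is false at 2.
      At 2: □r is false, r is false, so □r → r is true.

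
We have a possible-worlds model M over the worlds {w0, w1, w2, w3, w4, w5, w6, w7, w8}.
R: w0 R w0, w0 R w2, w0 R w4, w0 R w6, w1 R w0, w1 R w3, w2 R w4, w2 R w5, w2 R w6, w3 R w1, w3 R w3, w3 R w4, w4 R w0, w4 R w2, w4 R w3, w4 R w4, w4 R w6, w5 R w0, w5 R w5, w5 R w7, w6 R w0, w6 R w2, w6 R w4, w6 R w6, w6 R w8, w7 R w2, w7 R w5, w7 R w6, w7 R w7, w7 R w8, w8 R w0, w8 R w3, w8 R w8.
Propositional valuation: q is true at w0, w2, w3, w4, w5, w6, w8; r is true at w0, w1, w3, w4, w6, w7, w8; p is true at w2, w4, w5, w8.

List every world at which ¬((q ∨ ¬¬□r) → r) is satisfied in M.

w2, w5

Let φ = ¬((q ∨ ¬¬□r) → r). Evaluate φ at each world:
  w0 (successors {w0, w2, w4, w6}): φ is false.
  w1 (successors {w0, w3}): φ is false.
  w2 (successors {w4, w5, w6}): φ is true.
  w3 (successors {w1, w3, w4}): φ is false.
  w4 (successors {w0, w2, w3, w4, w6}): φ is false.
  w5 (successors {w0, w5, w7}): φ is true.
  w6 (successors {w0, w2, w4, w6, w8}): φ is false.
  w7 (successors {w2, w5, w6, w7, w8}): φ is false.
  w8 (successors {w0, w3, w8}): φ is false.
For instance, at w8:
  At w8: (q ∨ ¬¬□r) → r is true, so ¬((q ∨ ¬¬□r) → r) is false.
    At w8: q ∨ ¬¬□r is true, r is true, so (q ∨ ¬¬□r) → r is true.
      At w8: q is true, ¬¬□r is true, so q ∨ ¬¬□r is true.
Satisfying worlds: {w2, w5}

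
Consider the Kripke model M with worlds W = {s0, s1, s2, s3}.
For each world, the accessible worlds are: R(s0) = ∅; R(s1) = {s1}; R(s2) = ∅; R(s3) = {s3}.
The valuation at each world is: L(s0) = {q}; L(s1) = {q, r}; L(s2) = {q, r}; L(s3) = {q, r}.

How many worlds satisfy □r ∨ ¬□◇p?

Let φ = □r ∨ ¬□◇p. Evaluate φ at each world:
  s0 (successors ∅): φ is true.
  s1 (successors {s1}): φ is true.
  s2 (successors ∅): φ is true.
  s3 (successors {s3}): φ is true.
For instance, at s1:
  At s1: □r is true, ¬□◇p is true, so □r ∨ ¬□◇p is true.
    At s1: □r requires r at every successor {s1}.
      At s1: r is true.
    So □r is true at s1.
    At s1: □◇p is false, so ¬□◇p is true.
      At s1: □◇p requires ◇p at every successor {s1}.
        ◇p fails at s1, so □◇p is false at s1.
Satisfying worlds: {s0, s1, s2, s3}

4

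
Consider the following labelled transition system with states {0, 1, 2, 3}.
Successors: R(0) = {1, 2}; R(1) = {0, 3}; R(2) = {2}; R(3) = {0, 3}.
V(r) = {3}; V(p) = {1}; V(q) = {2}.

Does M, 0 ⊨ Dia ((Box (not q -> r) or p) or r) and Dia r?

No

At 0: Dia ((Box (not q -> r) or p) or r) is true, Dia r is false, so Dia ((Box (not q -> r) or p) or r) and Dia r is false.
  At 0: Dia ((Box (not q -> r) or p) or r) requires (Box (not q -> r) or p) or r at some successor in {1, 2}.
    (Box (not q -> r) or p) or r holds at 1, so Dia ((Box (not q -> r) or p) or r) is true at 0.
      At 1: Box (not q -> r) or p is true, r is false, so (Box (not q -> r) or p) or r is true.
  At 0: Dia r requires r at some successor in {1, 2}.
    At 1: r is false.
    At 2: r is false.
  So Dia r is false at 0.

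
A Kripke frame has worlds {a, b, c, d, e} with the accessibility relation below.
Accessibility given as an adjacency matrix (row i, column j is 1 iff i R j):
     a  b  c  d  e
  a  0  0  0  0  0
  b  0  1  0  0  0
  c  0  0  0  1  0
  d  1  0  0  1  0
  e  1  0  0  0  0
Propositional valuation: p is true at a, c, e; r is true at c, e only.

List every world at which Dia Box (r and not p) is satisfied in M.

Let φ = Dia Box (r and not p). Evaluate φ at each world:
  a (successors ∅): φ is false.
  b (successors {b}): φ is false.
  c (successors {d}): φ is false.
  d (successors {a, d}): φ is true.
  e (successors {a}): φ is true.
For instance, at b:
  At b: Dia Box (r and not p) requires Box (r and not p) at some successor in {b}.
    At b: Box (r and not p) is false.
  So Dia Box (r and not p) is false at b.
Satisfying worlds: {d, e}

d, e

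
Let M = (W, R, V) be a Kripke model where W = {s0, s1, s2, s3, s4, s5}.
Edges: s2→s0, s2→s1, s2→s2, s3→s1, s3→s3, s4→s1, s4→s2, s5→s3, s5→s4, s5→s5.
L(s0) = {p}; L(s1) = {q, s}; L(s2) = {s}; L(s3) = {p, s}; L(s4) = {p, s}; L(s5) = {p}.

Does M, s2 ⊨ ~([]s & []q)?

Recall that []ψ holds at a world iff ψ holds at every accessible world, and <>ψ holds iff ψ holds at some accessible world.
At s2: []s & []q is false, so ~([]s & []q) is true.
  At s2: []s is false, []q is false, so []s & []q is false.
    At s2: []s requires s at every successor {s0, s1, s2}.
      s fails at s0, so []s is false at s2.
    At s2: []q requires q at every successor {s0, s1, s2}.
      q fails at s0, so []q is false at s2.

Yes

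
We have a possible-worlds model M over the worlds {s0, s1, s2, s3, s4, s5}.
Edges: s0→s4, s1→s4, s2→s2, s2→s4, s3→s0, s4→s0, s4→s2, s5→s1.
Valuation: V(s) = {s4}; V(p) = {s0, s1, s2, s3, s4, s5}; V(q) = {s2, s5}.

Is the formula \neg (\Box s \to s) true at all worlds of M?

No

Let φ = \neg (\Box s \to s). Evaluate φ at each world:
  s0 (successors {s4}): φ is true.
  s1 (successors {s4}): φ is true.
  s2 (successors {s2, s4}): φ is false.
  s3 (successors {s0}): φ is false.
  s4 (successors {s0, s2}): φ is false.
  s5 (successors {s1}): φ is false.
Detail at s2 (counterexample):
  At s2: \Box s \to s is true, so \neg (\Box s \to s) is false.
    At s2: \Box s is false, s is false, so \Box s \to s is true.
      At s2: \Box s requires s at every successor {s2, s4}.
        s fails at s2, so \Box s is false at s2.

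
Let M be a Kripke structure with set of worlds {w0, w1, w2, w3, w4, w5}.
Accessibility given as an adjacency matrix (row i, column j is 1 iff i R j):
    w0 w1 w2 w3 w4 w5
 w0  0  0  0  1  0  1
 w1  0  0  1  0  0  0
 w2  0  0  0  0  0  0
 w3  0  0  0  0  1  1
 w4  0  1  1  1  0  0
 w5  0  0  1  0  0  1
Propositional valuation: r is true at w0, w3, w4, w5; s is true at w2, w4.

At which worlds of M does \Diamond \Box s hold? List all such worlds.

Let φ = \Diamond \Box s. Evaluate φ at each world:
  w0 (successors {w3, w5}): φ is false.
  w1 (successors {w2}): φ is true.
  w2 (successors ∅): φ is false.
  w3 (successors {w4, w5}): φ is false.
  w4 (successors {w1, w2, w3}): φ is true.
  w5 (successors {w2, w5}): φ is true.
For instance, at w3:
  At w3: \Diamond \Box s requires \Box s at some successor in {w4, w5}.
    At w4: \Box s is false.
    At w5: \Box s is false.
  So \Diamond \Box s is false at w3.
Satisfying worlds: {w1, w4, w5}

w1, w4, w5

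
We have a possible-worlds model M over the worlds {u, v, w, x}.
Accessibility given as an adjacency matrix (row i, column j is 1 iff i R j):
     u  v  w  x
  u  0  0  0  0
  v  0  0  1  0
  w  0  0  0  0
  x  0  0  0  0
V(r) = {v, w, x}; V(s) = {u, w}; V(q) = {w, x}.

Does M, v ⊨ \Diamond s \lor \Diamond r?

Recall that \Diamond ψ holds at a world iff ψ holds at some accessible world.
At v: \Diamond s is true, \Diamond r is true, so \Diamond s \lor \Diamond r is true.
  At v: \Diamond s requires s at some successor in {w}.
    s holds at w, so \Diamond s is true at v.
  At v: \Diamond r requires r at some successor in {w}.
    r holds at w, so \Diamond r is true at v.

Yes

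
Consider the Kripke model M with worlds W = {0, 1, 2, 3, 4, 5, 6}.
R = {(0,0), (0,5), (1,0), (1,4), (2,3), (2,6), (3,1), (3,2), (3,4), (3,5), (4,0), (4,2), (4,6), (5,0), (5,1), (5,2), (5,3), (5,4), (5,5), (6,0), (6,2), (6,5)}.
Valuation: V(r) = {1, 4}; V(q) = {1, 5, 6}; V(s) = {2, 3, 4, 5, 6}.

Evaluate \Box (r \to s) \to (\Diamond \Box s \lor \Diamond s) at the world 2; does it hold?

At 2: \Box (r \to s) is true, \Diamond \Box s \lor \Diamond s is true, so \Box (r \to s) \to (\Diamond \Box s \lor \Diamond s) is true.
  At 2: \Box (r \to s) requires r \to s at every successor {3, 6}.
    At 3: r \to s is true.
    At 6: r \to s is true.
  So \Box (r \to s) is true at 2.
  At 2: \Diamond \Box s is false, \Diamond s is true, so \Diamond \Box s \lor \Diamond s is true.
    At 2: \Diamond \Box s requires \Box s at some successor in {3, 6}.
      At 3: \Box s is false.
      At 6: \Box s is false.
    So \Diamond \Box s is false at 2.
    At 2: \Diamond s requires s at some successor in {3, 6}.
      s holds at 3, so \Diamond s is true at 2.

Yes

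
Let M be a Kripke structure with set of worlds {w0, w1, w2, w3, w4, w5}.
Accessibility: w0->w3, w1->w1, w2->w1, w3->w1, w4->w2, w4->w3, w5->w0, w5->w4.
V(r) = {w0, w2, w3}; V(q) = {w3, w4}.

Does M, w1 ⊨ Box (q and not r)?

At w1: Box (q and not r) requires q and not r at every successor {w1}.
  q and not r fails at w1, so Box (q and not r) is false at w1.

No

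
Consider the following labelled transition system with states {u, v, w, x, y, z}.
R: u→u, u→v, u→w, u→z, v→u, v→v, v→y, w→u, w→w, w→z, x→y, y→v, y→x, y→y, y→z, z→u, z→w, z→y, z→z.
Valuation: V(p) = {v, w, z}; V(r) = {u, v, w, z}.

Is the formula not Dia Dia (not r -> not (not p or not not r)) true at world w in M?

At w: Dia Dia (not r -> not (not p or not not r)) is true, so not Dia Dia (not r -> not (not p or not not r)) is false.
  At w: Dia Dia (not r -> not (not p or not not r)) requires Dia (not r -> not (not p or not not r)) at some successor in {u, w, z}.
    Dia (not r -> not (not p or not not r)) holds at u, so Dia Dia (not r -> not (not p or not not r)) is true at w.
      At u: Dia (not r -> not (not p or not not r)) requires not r -> not (not p or not not r) at some successor in {u, v, w, z}.
        not r -> not (not p or not not r) holds at u, so Dia (not r -> not (not p or not not r)) is true at u.

No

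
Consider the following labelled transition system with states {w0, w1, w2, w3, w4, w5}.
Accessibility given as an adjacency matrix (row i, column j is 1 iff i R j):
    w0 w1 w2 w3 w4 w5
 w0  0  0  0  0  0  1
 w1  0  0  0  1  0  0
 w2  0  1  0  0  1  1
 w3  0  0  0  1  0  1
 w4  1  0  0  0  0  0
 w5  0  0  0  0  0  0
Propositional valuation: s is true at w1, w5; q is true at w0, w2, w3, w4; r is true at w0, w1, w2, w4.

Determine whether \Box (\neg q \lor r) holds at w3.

No

At w3: \Box (\neg q \lor r) requires \neg q \lor r at every successor {w3, w5}.
  \neg q \lor r fails at w3, so \Box (\neg q \lor r) is false at w3.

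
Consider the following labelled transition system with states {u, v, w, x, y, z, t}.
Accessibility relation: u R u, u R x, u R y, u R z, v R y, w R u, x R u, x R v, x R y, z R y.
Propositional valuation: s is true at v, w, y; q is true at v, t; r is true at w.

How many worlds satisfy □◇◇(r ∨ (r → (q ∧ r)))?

3

Let φ = □◇◇(r ∨ (r → (q ∧ r))). Evaluate φ at each world:
  u (successors {u, x, y, z}): φ is false.
  v (successors {y}): φ is false.
  w (successors {u}): φ is true.
  x (successors {u, v, y}): φ is false.
  y (successors ∅): φ is true.
  z (successors {y}): φ is false.
  t (successors ∅): φ is true.
For instance, at x:
  At x: □◇◇(r ∨ (r → (q ∧ r))) requires ◇◇(r ∨ (r → (q ∧ r))) at every successor {u, v, y}.
    ◇◇(r ∨ (r → (q ∧ r))) fails at v, so □◇◇(r ∨ (r → (q ∧ r))) is false at x.
      At v: ◇◇(r ∨ (r → (q ∧ r))) requires ◇(r ∨ (r → (q ∧ r))) at some successor in {y}.
        At y: ◇(r ∨ (r → (q ∧ r))) is false.
      So ◇◇(r ∨ (r → (q ∧ r))) is false at v.
Satisfying worlds: {w, y, t}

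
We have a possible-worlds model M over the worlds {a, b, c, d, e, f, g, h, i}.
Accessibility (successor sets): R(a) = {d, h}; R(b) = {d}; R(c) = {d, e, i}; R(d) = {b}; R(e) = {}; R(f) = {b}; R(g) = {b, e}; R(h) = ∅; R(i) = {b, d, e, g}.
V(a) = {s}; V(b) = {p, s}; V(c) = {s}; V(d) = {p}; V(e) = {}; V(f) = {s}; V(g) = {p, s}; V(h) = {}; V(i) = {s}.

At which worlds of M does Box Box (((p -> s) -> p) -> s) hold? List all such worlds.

a, b, e, h

Let φ = Box Box (((p -> s) -> p) -> s). Evaluate φ at each world:
  a (successors {d, h}): φ is true.
  b (successors {d}): φ is true.
  c (successors {d, e, i}): φ is false.
  d (successors {b}): φ is false.
  e (successors ∅): φ is true.
  f (successors {b}): φ is false.
  g (successors {b, e}): φ is false.
  h (successors ∅): φ is true.
  i (successors {b, d, e, g}): φ is false.
For instance, at i:
  At i: Box Box (((p -> s) -> p) -> s) requires Box (((p -> s) -> p) -> s) at every successor {b, d, e, g}.
    Box (((p -> s) -> p) -> s) fails at b, so Box Box (((p -> s) -> p) -> s) is false at i.
      At b: Box (((p -> s) -> p) -> s) requires ((p -> s) -> p) -> s at every successor {d}.
        ((p -> s) -> p) -> s fails at d, so Box (((p -> s) -> p) -> s) is false at b.
Satisfying worlds: {a, b, e, h}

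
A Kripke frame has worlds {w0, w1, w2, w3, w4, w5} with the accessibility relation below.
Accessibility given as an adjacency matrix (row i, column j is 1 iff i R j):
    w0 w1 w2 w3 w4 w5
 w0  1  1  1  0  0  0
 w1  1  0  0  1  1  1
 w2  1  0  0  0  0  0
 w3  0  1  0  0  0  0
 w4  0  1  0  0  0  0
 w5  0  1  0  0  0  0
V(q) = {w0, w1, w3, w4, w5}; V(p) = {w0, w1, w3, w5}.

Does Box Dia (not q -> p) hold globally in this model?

Yes

Recall that Box ψ holds at a world iff ψ holds at every accessible world, and Dia ψ holds iff ψ holds at some accessible world.
Let φ = Box Dia (not q -> p). Evaluate φ at each world:
  w0 (successors {w0, w1, w2}): φ is true.
  w1 (successors {w0, w3, w4, w5}): φ is true.
  w2 (successors {w0}): φ is true.
  w3 (successors {w1}): φ is true.
  w4 (successors {w1}): φ is true.
  w5 (successors {w1}): φ is true.
For instance, at w1:
  At w1: Box Dia (not q -> p) requires Dia (not q -> p) at every successor {w0, w3, w4, w5}.
    At w0: Dia (not q -> p) is true.
    At w3: Dia (not q -> p) is true.
    At w4: Dia (not q -> p) is true.
    At w5: Dia (not q -> p) is true.
  So Box Dia (not q -> p) is true at w1.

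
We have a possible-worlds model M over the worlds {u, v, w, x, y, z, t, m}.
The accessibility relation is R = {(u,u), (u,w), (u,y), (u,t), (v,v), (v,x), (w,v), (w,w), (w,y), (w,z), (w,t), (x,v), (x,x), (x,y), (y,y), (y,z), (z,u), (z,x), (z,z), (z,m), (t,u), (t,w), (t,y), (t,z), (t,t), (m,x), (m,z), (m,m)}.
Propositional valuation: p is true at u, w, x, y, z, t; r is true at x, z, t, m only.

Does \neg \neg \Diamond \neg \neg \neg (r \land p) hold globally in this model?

Let φ = \neg \neg \Diamond \neg \neg \neg (r \land p). Evaluate φ at each world:
  u (successors {u, w, y, t}): φ is true.
  v (successors {v, x}): φ is true.
  w (successors {v, w, y, z, t}): φ is true.
  x (successors {v, x, y}): φ is true.
  y (successors {y, z}): φ is true.
  z (successors {u, x, z, m}): φ is true.
  t (successors {u, w, y, z, t}): φ is true.
  m (successors {x, z, m}): φ is true.
For instance, at m:
  At m: \neg \Diamond \neg \neg \neg (r \land p) is false, so \neg \neg \Diamond \neg \neg \neg (r \land p) is true.
    At m: \Diamond \neg \neg \neg (r \land p) is true, so \neg \Diamond \neg \neg \neg (r \land p) is false.
      At m: \Diamond \neg \neg \neg (r \land p) requires \neg \neg \neg (r \land p) at some successor in {x, z, m}.
        \neg \neg \neg (r \land p) holds at m, so \Diamond \neg \neg \neg (r \land p) is true at m.

Yes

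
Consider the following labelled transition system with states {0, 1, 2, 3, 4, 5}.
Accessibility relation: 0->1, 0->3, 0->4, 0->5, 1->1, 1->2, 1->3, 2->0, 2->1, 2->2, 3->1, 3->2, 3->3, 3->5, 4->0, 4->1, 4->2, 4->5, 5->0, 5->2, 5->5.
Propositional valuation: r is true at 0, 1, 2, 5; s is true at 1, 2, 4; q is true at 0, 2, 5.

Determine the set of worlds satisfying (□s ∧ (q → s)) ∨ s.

Let φ = (□s ∧ (q → s)) ∨ s. Evaluate φ at each world:
  0 (successors {1, 3, 4, 5}): φ is false.
  1 (successors {1, 2, 3}): φ is true.
  2 (successors {0, 1, 2}): φ is true.
  3 (successors {1, 2, 3, 5}): φ is false.
  4 (successors {0, 1, 2, 5}): φ is true.
  5 (successors {0, 2, 5}): φ is false.
For instance, at 4:
  At 4: □s ∧ (q → s) is false, s is true, so (□s ∧ (q → s)) ∨ s is true.
    At 4: □s is false, q → s is true, so □s ∧ (q → s) is false.
      At 4: □s requires s at every successor {0, 1, 2, 5}.
        s fails at 0, so □s is false at 4.
Satisfying worlds: {1, 2, 4}

1, 2, 4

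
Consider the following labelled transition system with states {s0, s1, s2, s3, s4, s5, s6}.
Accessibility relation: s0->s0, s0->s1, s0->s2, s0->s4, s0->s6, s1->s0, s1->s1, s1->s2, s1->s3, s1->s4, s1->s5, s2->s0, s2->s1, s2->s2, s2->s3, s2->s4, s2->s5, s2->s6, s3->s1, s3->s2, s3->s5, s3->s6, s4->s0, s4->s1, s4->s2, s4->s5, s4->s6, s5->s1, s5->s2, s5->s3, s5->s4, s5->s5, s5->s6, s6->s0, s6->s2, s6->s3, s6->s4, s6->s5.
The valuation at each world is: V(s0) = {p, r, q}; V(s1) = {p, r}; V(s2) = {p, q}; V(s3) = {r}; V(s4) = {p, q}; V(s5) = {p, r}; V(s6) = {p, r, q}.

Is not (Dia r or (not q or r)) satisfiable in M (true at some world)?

Recall that Dia ψ holds at a world iff ψ holds at some accessible world.
Let φ = not (Dia r or (not q or r)). Evaluate φ at each world:
  s0 (successors {s0, s1, s2, s4, s6}): φ is false.
  s1 (successors {s0, s1, s2, s3, s4, s5}): φ is false.
  s2 (successors {s0, s1, s2, s3, s4, s5, s6}): φ is false.
  s3 (successors {s1, s2, s5, s6}): φ is false.
  s4 (successors {s0, s1, s2, s5, s6}): φ is false.
  s5 (successors {s1, s2, s3, s4, s5, s6}): φ is false.
  s6 (successors {s0, s2, s3, s4, s5}): φ is false.
For instance, at s1:
  At s1: Dia r or (not q or r) is true, so not (Dia r or (not q or r)) is false.
    At s1: Dia r is true, not q or r is true, so Dia r or (not q or r) is true.
      At s1: Dia r requires r at some successor in {s0, s1, s2, s3, s4, s5}.
        r holds at s0, so Dia r is true at s1.

No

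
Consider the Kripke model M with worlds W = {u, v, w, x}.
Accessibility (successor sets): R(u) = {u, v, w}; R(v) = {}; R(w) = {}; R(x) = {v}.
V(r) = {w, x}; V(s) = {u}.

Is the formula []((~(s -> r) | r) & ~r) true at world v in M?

Recall that []ψ holds at a world iff ψ holds at every accessible world, and <>ψ holds iff ψ holds at some accessible world.
At v: no accessible worlds, so []((~(s -> r) | r) & ~r) holds vacuously.

Yes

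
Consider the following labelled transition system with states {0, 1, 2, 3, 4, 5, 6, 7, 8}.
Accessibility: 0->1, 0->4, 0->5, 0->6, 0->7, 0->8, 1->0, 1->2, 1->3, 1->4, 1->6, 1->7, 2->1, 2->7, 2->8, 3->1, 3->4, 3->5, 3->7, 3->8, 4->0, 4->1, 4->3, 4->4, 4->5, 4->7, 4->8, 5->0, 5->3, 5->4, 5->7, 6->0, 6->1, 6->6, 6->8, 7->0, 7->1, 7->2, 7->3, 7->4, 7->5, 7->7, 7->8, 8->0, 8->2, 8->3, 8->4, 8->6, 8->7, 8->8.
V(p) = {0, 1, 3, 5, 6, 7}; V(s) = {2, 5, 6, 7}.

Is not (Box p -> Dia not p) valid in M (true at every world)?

Let φ = not (Box p -> Dia not p). Evaluate φ at each world:
  0 (successors {1, 4, 5, 6, 7, 8}): φ is false.
  1 (successors {0, 2, 3, 4, 6, 7}): φ is false.
  2 (successors {1, 7, 8}): φ is false.
  3 (successors {1, 4, 5, 7, 8}): φ is false.
  4 (successors {0, 1, 3, 4, 5, 7, 8}): φ is false.
  5 (successors {0, 3, 4, 7}): φ is false.
  6 (successors {0, 1, 6, 8}): φ is false.
  7 (successors {0, 1, 2, 3, 4, 5, 7, 8}): φ is false.
  8 (successors {0, 2, 3, 4, 6, 7, 8}): φ is false.
Detail at 0 (counterexample):
  At 0: Box p -> Dia not p is true, so not (Box p -> Dia not p) is false.
    At 0: Box p is false, Dia not p is true, so Box p -> Dia not p is true.
      At 0: Box p requires p at every successor {1, 4, 5, 6, 7, 8}.
        p fails at 4, so Box p is false at 0.
      At 0: Dia not p requires not p at some successor in {1, 4, 5, 6, 7, 8}.
        not p holds at 4, so Dia not p is true at 0.

No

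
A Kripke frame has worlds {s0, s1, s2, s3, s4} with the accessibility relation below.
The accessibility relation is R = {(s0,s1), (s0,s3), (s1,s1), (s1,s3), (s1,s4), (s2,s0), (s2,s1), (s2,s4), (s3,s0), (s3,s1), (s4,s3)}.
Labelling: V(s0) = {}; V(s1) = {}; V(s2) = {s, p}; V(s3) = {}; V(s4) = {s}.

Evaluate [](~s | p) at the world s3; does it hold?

Yes

At s3: [](~s | p) requires ~s | p at every successor {s0, s1}.
  At s0: ~s | p is true.
  At s1: ~s | p is true.
So [](~s | p) is true at s3.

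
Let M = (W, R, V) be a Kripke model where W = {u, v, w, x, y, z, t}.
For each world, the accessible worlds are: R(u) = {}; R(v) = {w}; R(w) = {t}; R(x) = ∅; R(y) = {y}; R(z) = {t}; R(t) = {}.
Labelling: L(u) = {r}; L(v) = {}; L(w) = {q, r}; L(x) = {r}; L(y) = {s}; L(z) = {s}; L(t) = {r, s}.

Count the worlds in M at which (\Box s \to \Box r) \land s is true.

Recall that \Box ψ holds at a world iff ψ holds at every accessible world, and \Diamond ψ holds iff ψ holds at some accessible world.
Let φ = (\Box s \to \Box r) \land s. Evaluate φ at each world:
  u (successors ∅): φ is false.
  v (successors {w}): φ is false.
  w (successors {t}): φ is false.
  x (successors ∅): φ is false.
  y (successors {y}): φ is false.
  z (successors {t}): φ is true.
  t (successors ∅): φ is true.
For instance, at z:
  At z: \Box s \to \Box r is true, s is true, so (\Box s \to \Box r) \land s is true.
    At z: \Box s is true, \Box r is true, so \Box s \to \Box r is true.
      At z: \Box s requires s at every successor {t}.
        At t: s is true.
      So \Box s is true at z.
      At z: \Box r requires r at every successor {t}.
        At t: r is true.
      So \Box r is true at z.
Satisfying worlds: {z, t}

2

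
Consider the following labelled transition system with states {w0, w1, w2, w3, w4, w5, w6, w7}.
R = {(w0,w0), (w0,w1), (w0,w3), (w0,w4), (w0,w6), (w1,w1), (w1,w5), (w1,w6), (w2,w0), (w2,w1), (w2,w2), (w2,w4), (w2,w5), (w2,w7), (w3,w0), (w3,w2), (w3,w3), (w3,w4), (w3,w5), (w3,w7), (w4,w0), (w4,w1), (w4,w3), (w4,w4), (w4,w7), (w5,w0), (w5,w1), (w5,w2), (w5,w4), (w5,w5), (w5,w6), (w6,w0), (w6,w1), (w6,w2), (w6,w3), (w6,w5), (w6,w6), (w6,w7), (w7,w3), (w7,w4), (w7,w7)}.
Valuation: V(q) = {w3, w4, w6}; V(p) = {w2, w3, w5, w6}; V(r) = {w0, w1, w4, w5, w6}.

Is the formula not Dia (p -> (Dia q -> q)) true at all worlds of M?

No

Let φ = not Dia (p -> (Dia q -> q)). Evaluate φ at each world:
  w0 (successors {w0, w1, w3, w4, w6}): φ is false.
  w1 (successors {w1, w5, w6}): φ is false.
  w2 (successors {w0, w1, w2, w4, w5, w7}): φ is false.
  w3 (successors {w0, w2, w3, w4, w5, w7}): φ is false.
  w4 (successors {w0, w1, w3, w4, w7}): φ is false.
  w5 (successors {w0, w1, w2, w4, w5, w6}): φ is false.
  w6 (successors {w0, w1, w2, w3, w5, w6, w7}): φ is false.
  w7 (successors {w3, w4, w7}): φ is false.
Detail at w0 (counterexample):
  At w0: Dia (p -> (Dia q -> q)) is true, so not Dia (p -> (Dia q -> q)) is false.
    At w0: Dia (p -> (Dia q -> q)) requires p -> (Dia q -> q) at some successor in {w0, w1, w3, w4, w6}.
      p -> (Dia q -> q) holds at w0, so Dia (p -> (Dia q -> q)) is true at w0.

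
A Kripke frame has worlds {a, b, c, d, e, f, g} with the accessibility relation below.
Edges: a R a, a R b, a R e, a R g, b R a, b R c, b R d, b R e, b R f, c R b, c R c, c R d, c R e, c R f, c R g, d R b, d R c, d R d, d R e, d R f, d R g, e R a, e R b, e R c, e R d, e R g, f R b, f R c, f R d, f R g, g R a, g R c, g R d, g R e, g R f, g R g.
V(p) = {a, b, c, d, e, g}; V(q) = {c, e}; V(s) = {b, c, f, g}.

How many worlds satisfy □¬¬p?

3

Let φ = □¬¬p. Evaluate φ at each world:
  a (successors {a, b, e, g}): φ is true.
  b (successors {a, c, d, e, f}): φ is false.
  c (successors {b, c, d, e, f, g}): φ is false.
  d (successors {b, c, d, e, f, g}): φ is false.
  e (successors {a, b, c, d, g}): φ is true.
  f (successors {b, c, d, g}): φ is true.
  g (successors {a, c, d, e, f, g}): φ is false.
For instance, at g:
  At g: □¬¬p requires ¬¬p at every successor {a, c, d, e, f, g}.
    ¬¬p fails at f, so □¬¬p is false at g.
Satisfying worlds: {a, e, f}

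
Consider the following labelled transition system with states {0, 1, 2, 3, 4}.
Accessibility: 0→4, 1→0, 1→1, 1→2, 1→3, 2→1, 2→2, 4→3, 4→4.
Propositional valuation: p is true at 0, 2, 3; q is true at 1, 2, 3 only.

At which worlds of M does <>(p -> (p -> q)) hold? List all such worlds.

Recall that <>ψ holds at a world iff ψ holds at some accessible world.
Let φ = <>(p -> (p -> q)). Evaluate φ at each world:
  0 (successors {4}): φ is true.
  1 (successors {0, 1, 2, 3}): φ is true.
  2 (successors {1, 2}): φ is true.
  3 (successors ∅): φ is false.
  4 (successors {3, 4}): φ is true.
For instance, at 4:
  At 4: <>(p -> (p -> q)) requires p -> (p -> q) at some successor in {3, 4}.
    p -> (p -> q) holds at 3, so <>(p -> (p -> q)) is true at 4.
Satisfying worlds: {0, 1, 2, 4}

0, 1, 2, 4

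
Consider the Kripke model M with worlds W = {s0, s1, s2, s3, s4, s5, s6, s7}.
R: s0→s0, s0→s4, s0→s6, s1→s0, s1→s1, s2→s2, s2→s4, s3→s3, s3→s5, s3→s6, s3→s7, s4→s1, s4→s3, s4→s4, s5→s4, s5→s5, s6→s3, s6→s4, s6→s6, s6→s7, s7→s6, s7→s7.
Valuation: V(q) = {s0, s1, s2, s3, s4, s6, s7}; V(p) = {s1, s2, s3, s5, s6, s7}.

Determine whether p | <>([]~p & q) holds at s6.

Yes

At s6: p is true, <>([]~p & q) is false, so p | <>([]~p & q) is true.
  At s6: <>([]~p & q) requires []~p & q at some successor in {s3, s4, s6, s7}.
    At s3: []~p & q is false.
    At s4: []~p & q is false.
    At s6: []~p & q is false.
    At s7: []~p & q is false.
  So <>([]~p & q) is false at s6.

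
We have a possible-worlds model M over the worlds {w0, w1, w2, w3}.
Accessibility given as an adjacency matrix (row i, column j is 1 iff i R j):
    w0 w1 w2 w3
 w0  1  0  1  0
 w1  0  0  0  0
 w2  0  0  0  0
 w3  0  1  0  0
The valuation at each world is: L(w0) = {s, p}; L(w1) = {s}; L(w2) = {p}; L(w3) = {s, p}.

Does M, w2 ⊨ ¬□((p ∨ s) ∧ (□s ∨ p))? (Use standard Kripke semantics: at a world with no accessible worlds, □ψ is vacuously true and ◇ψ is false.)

No

Recall that □ψ holds at a world iff ψ holds at every accessible world, and ◇ψ holds iff ψ holds at some accessible world.
At w2: □((p ∨ s) ∧ (□s ∨ p)) is true, so ¬□((p ∨ s) ∧ (□s ∨ p)) is false.
  At w2: no accessible worlds, so □((p ∨ s) ∧ (□s ∨ p)) holds vacuously.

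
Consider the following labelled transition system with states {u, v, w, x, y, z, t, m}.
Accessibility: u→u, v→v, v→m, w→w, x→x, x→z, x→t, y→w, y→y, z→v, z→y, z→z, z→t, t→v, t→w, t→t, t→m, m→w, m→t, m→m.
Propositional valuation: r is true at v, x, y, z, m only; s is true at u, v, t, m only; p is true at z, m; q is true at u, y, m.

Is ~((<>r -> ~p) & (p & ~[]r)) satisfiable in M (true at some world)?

Recall that []ψ holds at a world iff ψ holds at every accessible world, and <>ψ holds iff ψ holds at some accessible world.
Let φ = ~((<>r -> ~p) & (p & ~[]r)). Evaluate φ at each world:
  u (successors {u}): φ is true.
  v (successors {v, m}): φ is true.
  w (successors {w}): φ is true.
  x (successors {x, z, t}): φ is true.
  y (successors {w, y}): φ is true.
  z (successors {v, y, z, t}): φ is true.
  t (successors {v, w, t, m}): φ is true.
  m (successors {w, t, m}): φ is true.
Detail at u (witness):
  At u: (<>r -> ~p) & (p & ~[]r) is false, so ~((<>r -> ~p) & (p & ~[]r)) is true.
    At u: <>r -> ~p is true, p & ~[]r is false, so (<>r -> ~p) & (p & ~[]r) is false.
      At u: <>r is false, ~p is true, so <>r -> ~p is true.
      At u: p is false, ~[]r is true, so p & ~[]r is false.

Yes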